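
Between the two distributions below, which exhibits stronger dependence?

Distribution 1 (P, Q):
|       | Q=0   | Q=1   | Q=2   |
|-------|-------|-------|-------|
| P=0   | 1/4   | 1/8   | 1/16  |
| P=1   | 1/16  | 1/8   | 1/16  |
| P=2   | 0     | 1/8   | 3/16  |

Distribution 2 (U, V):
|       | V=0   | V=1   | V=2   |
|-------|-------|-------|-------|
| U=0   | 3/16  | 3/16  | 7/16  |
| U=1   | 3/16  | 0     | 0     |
Distribution 1 (P, Q):
Marginal P(P) (row sums):
  P(P=0) = 1/4 + 1/8 + 1/16 = 7/16
  P(P=1) = 1/16 + 1/8 + 1/16 = 1/4
  P(P=2) = 0 + 1/8 + 3/16 = 5/16
Marginal P(Q) (column sums):
  P(Q=0) = 1/4 + 1/16 + 0 = 5/16
  P(Q=1) = 1/8 + 1/8 + 1/8 = 3/8
  P(Q=2) = 1/16 + 1/16 + 3/16 = 5/16

H(P) = -[(7/16)·log₂(7/16) + (1/4)·log₂(1/4) + (5/16)·log₂(5/16)]
  = 0.5218 + 0.5000 + 0.5244
  = 1.5462 bits
H(Q) = -[(5/16)·log₂(5/16) + (3/8)·log₂(3/8) + (5/16)·log₂(5/16)]
  = 0.5244 + 0.5306 + 0.5244
  = 1.5794 bits
H(P,Q) = -[(1/4)·log₂(1/4) + (1/8)·log₂(1/8) + (1/16)·log₂(1/16) + (1/16)·log₂(1/16) + (1/8)·log₂(1/8) + (1/16)·log₂(1/16) + (1/8)·log₂(1/8) + (3/16)·log₂(3/16)]
  = 0.5000 + 0.3750 + 0.2500 + 0.2500 + 0.3750 + 0.2500 + 0.3750 + 0.4528
  = 2.8278 bits

I(P;Q) = H(P) + H(Q) - H(P,Q)
  = 1.5462 + 1.5794 - 2.8278
  = 0.2978 bits

Distribution 2 (U, V):
Marginal P(U) (row sums):
  P(U=0) = 3/16 + 3/16 + 7/16 = 13/16
  P(U=1) = 3/16 + 0 + 0 = 3/16
Marginal P(V) (column sums):
  P(V=0) = 3/16 + 3/16 = 3/8
  P(V=1) = 3/16 + 0 = 3/16
  P(V=2) = 7/16 + 0 = 7/16

H(U) = -[(13/16)·log₂(13/16) + (3/16)·log₂(3/16)]
  = 0.2434 + 0.4528
  = 0.6962 bits
H(V) = -[(3/8)·log₂(3/8) + (3/16)·log₂(3/16) + (7/16)·log₂(7/16)]
  = 0.5306 + 0.4528 + 0.5218
  = 1.5052 bits
H(U,V) = -[(3/16)·log₂(3/16) + (3/16)·log₂(3/16) + (7/16)·log₂(7/16) + (3/16)·log₂(3/16)]
  = 0.4528 + 0.4528 + 0.5218 + 0.4528
  = 1.8802 bits

I(U;V) = H(U) + H(V) - H(U,V)
  = 0.6962 + 1.5052 - 1.8802
  = 0.3212 bits

I(U;V) = 0.3212 bits > I(P;Q) = 0.2978 bits, so (U, V) has the higher mutual information (stronger dependence).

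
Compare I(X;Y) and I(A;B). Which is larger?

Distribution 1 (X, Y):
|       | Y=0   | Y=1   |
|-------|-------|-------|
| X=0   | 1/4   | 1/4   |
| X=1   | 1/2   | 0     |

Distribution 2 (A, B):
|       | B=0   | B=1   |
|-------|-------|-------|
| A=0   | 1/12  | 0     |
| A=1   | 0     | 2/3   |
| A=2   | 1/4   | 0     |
Distribution 1 (X, Y):
Marginal P(X) (row sums):
  P(X=0) = 1/4 + 1/4 = 1/2
  P(X=1) = 1/2 + 0 = 1/2
Marginal P(Y) (column sums):
  P(Y=0) = 1/4 + 1/2 = 3/4
  P(Y=1) = 1/4 + 0 = 1/4

H(X) = -[(1/2)·log₂(1/2) + (1/2)·log₂(1/2)]
  = 0.5000 + 0.5000
  = 1.0000 bits
H(Y) = -[(3/4)·log₂(3/4) + (1/4)·log₂(1/4)]
  = 0.3113 + 0.5000
  = 0.8113 bits
H(X,Y) = -[(1/4)·log₂(1/4) + (1/4)·log₂(1/4) + (1/2)·log₂(1/2)]
  = 0.5000 + 0.5000 + 0.5000
  = 1.5000 bits

I(X;Y) = H(X) + H(Y) - H(X,Y)
  = 1.0000 + 0.8113 - 1.5000
  = 0.3113 bits

Distribution 2 (A, B):
Marginal P(A) (row sums):
  P(A=0) = 1/12 + 0 = 1/12
  P(A=1) = 0 + 2/3 = 2/3
  P(A=2) = 1/4 + 0 = 1/4
Marginal P(B) (column sums):
  P(B=0) = 1/12 + 0 + 1/4 = 1/3
  P(B=1) = 0 + 2/3 + 0 = 2/3

H(A) = -[(1/12)·log₂(1/12) + (2/3)·log₂(2/3) + (1/4)·log₂(1/4)]
  = 0.2987 + 0.3900 + 0.5000
  = 1.1887 bits
H(B) = -[(1/3)·log₂(1/3) + (2/3)·log₂(2/3)]
  = 0.5283 + 0.3900
  = 0.9183 bits
H(A,B) = -[(1/12)·log₂(1/12) + (2/3)·log₂(2/3) + (1/4)·log₂(1/4)]
  = 0.2987 + 0.3900 + 0.5000
  = 1.1887 bits

I(A;B) = H(A) + H(B) - H(A,B)
  = 1.1887 + 0.9183 - 1.1887
  = 0.9183 bits

I(A;B) = 0.9183 bits > I(X;Y) = 0.3113 bits, so (A, B) has the higher mutual information (stronger dependence).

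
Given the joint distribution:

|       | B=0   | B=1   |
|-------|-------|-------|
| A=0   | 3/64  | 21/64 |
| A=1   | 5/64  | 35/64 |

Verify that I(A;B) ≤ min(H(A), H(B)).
Marginal P(A) (row sums):
  P(A=0) = 3/64 + 21/64 = 3/8
  P(A=1) = 5/64 + 35/64 = 5/8
Marginal P(B) (column sums):
  P(B=0) = 3/64 + 5/64 = 1/8
  P(B=1) = 21/64 + 35/64 = 7/8

H(A) = -[(3/8)·log₂(3/8) + (5/8)·log₂(5/8)]
  = 0.5306 + 0.4238
  = 0.9544 bits
H(B) = -[(1/8)·log₂(1/8) + (7/8)·log₂(7/8)]
  = 0.3750 + 0.1686
  = 0.5436 bits
H(A,B) = -[(3/64)·log₂(3/64) + (21/64)·log₂(21/64) + (5/64)·log₂(5/64) + (35/64)·log₂(35/64)]
  = 0.2070 + 0.5275 + 0.2873 + 0.4762
  = 1.4980 bits

I(A;B) = H(A) + H(B) - H(A,B)
  = 0.9544 + 0.5436 - 1.4980
  = 0.0000 bits

min(H(A), H(B)) = min(0.9544, 0.5436) = 0.5436 bits
Since 0.0000 ≤ 0.5436, the bound is satisfied ✓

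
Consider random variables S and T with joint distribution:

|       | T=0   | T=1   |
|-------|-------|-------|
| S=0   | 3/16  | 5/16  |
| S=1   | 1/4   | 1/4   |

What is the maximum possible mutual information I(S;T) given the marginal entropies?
The upper bound on mutual information is I(S;T) ≤ min(H(S), H(T)).

Marginal P(S) (row sums):
  P(S=0) = 3/16 + 5/16 = 1/2
  P(S=1) = 1/4 + 1/4 = 1/2
Marginal P(T) (column sums):
  P(T=0) = 3/16 + 1/4 = 7/16
  P(T=1) = 5/16 + 1/4 = 9/16

H(S) = -[(1/2)·log₂(1/2) + (1/2)·log₂(1/2)]
  = 0.5000 + 0.5000
  = 1.0000 bits
H(T) = -[(7/16)·log₂(7/16) + (9/16)·log₂(9/16)]
  = 0.5218 + 0.4669
  = 0.9887 bits

Maximum possible I(S;T) = min(1.0000, 0.9887) = 0.9887 bits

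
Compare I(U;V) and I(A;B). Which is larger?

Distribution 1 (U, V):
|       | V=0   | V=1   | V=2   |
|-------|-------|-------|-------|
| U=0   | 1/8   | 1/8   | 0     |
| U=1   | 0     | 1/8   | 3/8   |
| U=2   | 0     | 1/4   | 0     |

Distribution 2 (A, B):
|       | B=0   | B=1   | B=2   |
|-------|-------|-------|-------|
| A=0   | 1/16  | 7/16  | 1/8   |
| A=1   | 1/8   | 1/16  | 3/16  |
Distribution 1 (U, V):
Marginal P(U) (row sums):
  P(U=0) = 1/8 + 1/8 + 0 = 1/4
  P(U=1) = 0 + 1/8 + 3/8 = 1/2
  P(U=2) = 0 + 1/4 + 0 = 1/4
Marginal P(V) (column sums):
  P(V=0) = 1/8 + 0 + 0 = 1/8
  P(V=1) = 1/8 + 1/8 + 1/4 = 1/2
  P(V=2) = 0 + 3/8 + 0 = 3/8

H(U) = -[(1/4)·log₂(1/4) + (1/2)·log₂(1/2) + (1/4)·log₂(1/4)]
  = 0.5000 + 0.5000 + 0.5000
  = 1.5000 bits
H(V) = -[(1/8)·log₂(1/8) + (1/2)·log₂(1/2) + (3/8)·log₂(3/8)]
  = 0.3750 + 0.5000 + 0.5306
  = 1.4056 bits
H(U,V) = -[(1/8)·log₂(1/8) + (1/8)·log₂(1/8) + (1/8)·log₂(1/8) + (3/8)·log₂(3/8) + (1/4)·log₂(1/4)]
  = 0.3750 + 0.3750 + 0.3750 + 0.5306 + 0.5000
  = 2.1556 bits

I(U;V) = H(U) + H(V) - H(U,V)
  = 1.5000 + 1.4056 - 2.1556
  = 0.7500 bits

Distribution 2 (A, B):
Marginal P(A) (row sums):
  P(A=0) = 1/16 + 7/16 + 1/8 = 5/8
  P(A=1) = 1/8 + 1/16 + 3/16 = 3/8
Marginal P(B) (column sums):
  P(B=0) = 1/16 + 1/8 = 3/16
  P(B=1) = 7/16 + 1/16 = 1/2
  P(B=2) = 1/8 + 3/16 = 5/16

H(A) = -[(5/8)·log₂(5/8) + (3/8)·log₂(3/8)]
  = 0.4238 + 0.5306
  = 0.9544 bits
H(B) = -[(3/16)·log₂(3/16) + (1/2)·log₂(1/2) + (5/16)·log₂(5/16)]
  = 0.4528 + 0.5000 + 0.5244
  = 1.4772 bits
H(A,B) = -[(1/16)·log₂(1/16) + (7/16)·log₂(7/16) + (1/8)·log₂(1/8) + (1/8)·log₂(1/8) + (1/16)·log₂(1/16) + (3/16)·log₂(3/16)]
  = 0.2500 + 0.5218 + 0.3750 + 0.3750 + 0.2500 + 0.4528
  = 2.2246 bits

I(A;B) = H(A) + H(B) - H(A,B)
  = 0.9544 + 1.4772 - 2.2246
  = 0.2070 bits

I(U;V) = 0.7500 bits > I(A;B) = 0.2070 bits, so (U, V) has the higher mutual information (stronger dependence).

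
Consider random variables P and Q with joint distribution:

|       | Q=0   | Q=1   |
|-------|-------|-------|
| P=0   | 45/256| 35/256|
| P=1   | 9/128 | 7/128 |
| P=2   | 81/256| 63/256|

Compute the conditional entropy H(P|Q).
Marginal P(Q) (column sums):
  P(Q=0) = 45/256 + 9/128 + 81/256 = 9/16
  P(Q=1) = 35/256 + 7/128 + 63/256 = 7/16

H(P|Q) = -Σ P(P,Q)·log₂ P(P|Q), where P(P|Q) = P(P,Q) / P(Q)
  (P=0,Q=0): P(P|Q) = (45/256)/(9/16) = 5/16;  -(45/256)·log₂(5/16) = 0.2950
  (P=0,Q=1): P(P|Q) = (35/256)/(7/16) = 5/16;  -(35/256)·log₂(5/16) = 0.2294
  (P=1,Q=0): P(P|Q) = (9/128)/(9/16) = 1/8;  -(9/128)·log₂(1/8) = 0.2109
  (P=1,Q=1): P(P|Q) = (7/128)/(7/16) = 1/8;  -(7/128)·log₂(1/8) = 0.1641
  (P=2,Q=0): P(P|Q) = (81/256)/(9/16) = 9/16;  -(81/256)·log₂(9/16) = 0.2626
  (P=2,Q=1): P(P|Q) = (63/256)/(7/16) = 9/16;  -(63/256)·log₂(9/16) = 0.2043
H(P|Q) = 0.2950 + 0.2294 + 0.2109 + 0.1641 + 0.2626 + 0.2043
  = 1.3663 bits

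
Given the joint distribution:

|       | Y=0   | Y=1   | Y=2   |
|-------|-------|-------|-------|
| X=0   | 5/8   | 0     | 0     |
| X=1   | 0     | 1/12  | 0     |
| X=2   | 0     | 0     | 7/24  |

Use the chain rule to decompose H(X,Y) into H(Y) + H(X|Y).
By the chain rule: H(X,Y) = H(Y) + H(X|Y)

Marginal P(Y) (column sums):
  P(Y=0) = 5/8 + 0 + 0 = 5/8
  P(Y=1) = 0 + 1/12 + 0 = 1/12
  P(Y=2) = 0 + 0 + 7/24 = 7/24
H(Y) = -[(5/8)·log₂(5/8) + (1/12)·log₂(1/12) + (7/24)·log₂(7/24)]
  = 0.4238 + 0.2987 + 0.5185
  = 1.2410 bits
H(X|Y) = -Σ P(X,Y)·log₂ P(X|Y), where P(X|Y) = P(X,Y) / P(Y)
  (cells with P(X,Y) = 0 contribute 0)
  (X=0,Y=0): P(X|Y) = (5/8)/(5/8) = 1;  -(5/8)·log₂(1) = 0.0000
  (X=1,Y=1): P(X|Y) = (1/12)/(1/12) = 1;  -(1/12)·log₂(1) = 0.0000
  (X=2,Y=2): P(X|Y) = (7/24)/(7/24) = 1;  -(7/24)·log₂(1) = 0.0000
H(X|Y) = 0.0000 + 0.0000 + 0.0000
  = 0.0000 bits

H(X,Y) = H(Y) + H(X|Y) = 1.2410 + 0.0000 = 1.2410 bits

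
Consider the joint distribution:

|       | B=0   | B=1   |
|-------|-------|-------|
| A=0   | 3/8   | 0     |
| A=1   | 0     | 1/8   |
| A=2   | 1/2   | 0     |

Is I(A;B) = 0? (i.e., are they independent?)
Marginal P(A) (row sums):
  P(A=0) = 3/8 + 0 = 3/8
  P(A=1) = 0 + 1/8 = 1/8
  P(A=2) = 1/2 + 0 = 1/2
Marginal P(B) (column sums):
  P(B=0) = 3/8 + 0 + 1/2 = 7/8
  P(B=1) = 0 + 1/8 + 0 = 1/8

A and B are independent iff P(A=i,B=j) = P(A=i)·P(B=j) for every cell.
  P(A=0)·P(B=0) = 3/8 × 7/8 = 21/64, but P(A=0,B=0) = 3/8 ✗

No, A and B are not independent. Quantitatively, I(A;B) > 0:

H(A) = -[(3/8)·log₂(3/8) + (1/8)·log₂(1/8) + (1/2)·log₂(1/2)]
  = 0.5306 + 0.3750 + 0.5000
  = 1.4056 bits
H(B) = -[(7/8)·log₂(7/8) + (1/8)·log₂(1/8)]
  = 0.1686 + 0.3750
  = 0.5436 bits
H(A,B) = -[(3/8)·log₂(3/8) + (1/8)·log₂(1/8) + (1/2)·log₂(1/2)]
  = 0.5306 + 0.3750 + 0.5000
  = 1.4056 bits
I(A;B) = H(A) + H(B) - H(A,B) = 1.4056 + 0.5436 - 1.4056 = 0.5436 bits > 0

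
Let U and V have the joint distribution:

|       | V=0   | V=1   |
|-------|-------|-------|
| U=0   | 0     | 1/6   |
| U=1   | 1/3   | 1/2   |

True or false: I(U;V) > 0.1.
Marginal P(U) (row sums):
  P(U=0) = 0 + 1/6 = 1/6
  P(U=1) = 1/3 + 1/2 = 5/6
Marginal P(V) (column sums):
  P(V=0) = 0 + 1/3 = 1/3
  P(V=1) = 1/6 + 1/2 = 2/3

H(U) = -[(1/6)·log₂(1/6) + (5/6)·log₂(5/6)]
  = 0.4308 + 0.2192
  = 0.6500 bits
H(V) = -[(1/3)·log₂(1/3) + (2/3)·log₂(2/3)]
  = 0.5283 + 0.3900
  = 0.9183 bits
H(U,V) = -[(1/6)·log₂(1/6) + (1/3)·log₂(1/3) + (1/2)·log₂(1/2)]
  = 0.4308 + 0.5283 + 0.5000
  = 1.4591 bits

I(U;V) = H(U) + H(V) - H(U,V)
  = 0.6500 + 0.9183 - 1.4591
  = 0.1092 bits

True. I(U;V) = 0.1092 bits, which is > 0.1 bits.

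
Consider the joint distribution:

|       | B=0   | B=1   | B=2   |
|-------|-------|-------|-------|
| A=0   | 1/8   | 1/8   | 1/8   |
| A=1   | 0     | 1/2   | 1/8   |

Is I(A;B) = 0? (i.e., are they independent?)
Marginal P(A) (row sums):
  P(A=0) = 1/8 + 1/8 + 1/8 = 3/8
  P(A=1) = 0 + 1/2 + 1/8 = 5/8
Marginal P(B) (column sums):
  P(B=0) = 1/8 + 0 = 1/8
  P(B=1) = 1/8 + 1/2 = 5/8
  P(B=2) = 1/8 + 1/8 = 1/4

A and B are independent iff P(A=i,B=j) = P(A=i)·P(B=j) for every cell.
  P(A=0)·P(B=0) = 3/8 × 1/8 = 3/64, but P(A=0,B=0) = 1/8 ✗

No, A and B are not independent. Quantitatively, I(A;B) > 0:

H(A) = -[(3/8)·log₂(3/8) + (5/8)·log₂(5/8)]
  = 0.5306 + 0.4238
  = 0.9544 bits
H(B) = -[(1/8)·log₂(1/8) + (5/8)·log₂(5/8) + (1/4)·log₂(1/4)]
  = 0.3750 + 0.4238 + 0.5000
  = 1.2988 bits
H(A,B) = -[(1/8)·log₂(1/8) + (1/8)·log₂(1/8) + (1/8)·log₂(1/8) + (1/2)·log₂(1/2) + (1/8)·log₂(1/8)]
  = 0.3750 + 0.3750 + 0.3750 + 0.5000 + 0.3750
  = 2.0000 bits
I(A;B) = H(A) + H(B) - H(A,B) = 0.9544 + 1.2988 - 2.0000 = 0.2532 bits > 0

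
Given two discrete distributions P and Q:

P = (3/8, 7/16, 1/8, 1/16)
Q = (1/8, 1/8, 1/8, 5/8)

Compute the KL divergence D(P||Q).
D(P||Q) = Σ P(i) log₂(P(i)/Q(i))
  i=0: (3/8) × log₂((3/8)/(1/8)) = (3/8) × log₂(3) = 0.5944
  i=1: (7/16) × log₂((7/16)/(1/8)) = (7/16) × log₂(7/2) = 0.7907
  i=2: (1/8) × log₂((1/8)/(1/8)) = (1/8) × log₂(1) = 0.0000
  i=3: (1/16) × log₂((1/16)/(5/8)) = (1/16) × log₂(1/10) = -0.2076
D(P||Q) = 0.5944 + 0.7907 + 0.0000 - 0.2076
  = 1.1775 bits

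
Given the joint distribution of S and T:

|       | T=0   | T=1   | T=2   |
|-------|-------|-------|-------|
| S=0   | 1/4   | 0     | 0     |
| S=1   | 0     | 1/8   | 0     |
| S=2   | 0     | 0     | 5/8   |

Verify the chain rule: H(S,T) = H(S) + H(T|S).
Left side:
H(S,T) = -[(1/4)·log₂(1/4) + (1/8)·log₂(1/8) + (5/8)·log₂(5/8)]
  = 0.5000 + 0.3750 + 0.4238
  = 1.2988 bits

Right side:
Marginal P(S) (row sums):
  P(S=0) = 1/4 + 0 + 0 = 1/4
  P(S=1) = 0 + 1/8 + 0 = 1/8
  P(S=2) = 0 + 0 + 5/8 = 5/8
H(S) = -[(1/4)·log₂(1/4) + (1/8)·log₂(1/8) + (5/8)·log₂(5/8)]
  = 0.5000 + 0.3750 + 0.4238
  = 1.2988 bits
H(T|S) = -Σ P(S,T)·log₂ P(T|S), where P(T|S) = P(S,T) / P(S)
  (cells with P(S,T) = 0 contribute 0)
  (S=0,T=0): P(T|S) = (1/4)/(1/4) = 1;  -(1/4)·log₂(1) = 0.0000
  (S=1,T=1): P(T|S) = (1/8)/(1/8) = 1;  -(1/8)·log₂(1) = 0.0000
  (S=2,T=2): P(T|S) = (5/8)/(5/8) = 1;  -(5/8)·log₂(1) = 0.0000
H(T|S) = 0.0000 + 0.0000 + 0.0000
  = 0.0000 bits
H(S) + H(T|S) = 1.2988 + 0.0000 = 1.2988 bits

Both sides equal 1.2988 bits, so the chain rule holds ✓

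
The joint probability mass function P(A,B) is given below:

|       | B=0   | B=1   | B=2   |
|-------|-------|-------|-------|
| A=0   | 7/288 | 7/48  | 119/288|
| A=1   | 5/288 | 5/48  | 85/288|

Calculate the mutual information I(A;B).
Marginal P(A) (row sums):
  P(A=0) = 7/288 + 7/48 + 119/288 = 7/12
  P(A=1) = 5/288 + 5/48 + 85/288 = 5/12
Marginal P(B) (column sums):
  P(B=0) = 7/288 + 5/288 = 1/24
  P(B=1) = 7/48 + 5/48 = 1/4
  P(B=2) = 119/288 + 85/288 = 17/24

H(A) = -[(7/12)·log₂(7/12) + (5/12)·log₂(5/12)]
  = 0.4536 + 0.5263
  = 0.9799 bits
H(B) = -[(1/24)·log₂(1/24) + (1/4)·log₂(1/4) + (17/24)·log₂(17/24)]
  = 0.1910 + 0.5000 + 0.3524
  = 1.0434 bits
H(A,B) = -[(7/288)·log₂(7/288) + (7/48)·log₂(7/48) + (119/288)·log₂(119/288) + (5/288)·log₂(5/288) + (5/48)·log₂(5/48) + (85/288)·log₂(85/288)]
  = 0.1303 + 0.4051 + 0.5269 + 0.1015 + 0.3399 + 0.5196
  = 2.0233 bits

I(A;B) = H(A) + H(B) - H(A,B)
  = 0.9799 + 1.0434 - 2.0233
  = 0.0000 bits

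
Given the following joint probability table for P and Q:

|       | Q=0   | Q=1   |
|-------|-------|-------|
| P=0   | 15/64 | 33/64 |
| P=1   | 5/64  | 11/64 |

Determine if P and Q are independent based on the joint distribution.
Marginal P(P) (row sums):
  P(P=0) = 15/64 + 33/64 = 3/4
  P(P=1) = 5/64 + 11/64 = 1/4
Marginal P(Q) (column sums):
  P(Q=0) = 15/64 + 5/64 = 5/16
  P(Q=1) = 33/64 + 11/64 = 11/16

P and Q are independent iff P(P=i,Q=j) = P(P=i)·P(Q=j) for every cell.
  P(P=0)·P(Q=0) = 3/4 × 5/16 = 15/64 = P(P=0,Q=0) ✓
  P(P=0)·P(Q=1) = 3/4 × 11/16 = 33/64 = P(P=0,Q=1) ✓
  P(P=1)·P(Q=0) = 1/4 × 5/16 = 5/64 = P(P=1,Q=0) ✓
  P(P=1)·P(Q=1) = 1/4 × 11/16 = 11/64 = P(P=1,Q=1) ✓

Yes, P and Q are independent: every cell factors, so I(P;Q) = 0 bits.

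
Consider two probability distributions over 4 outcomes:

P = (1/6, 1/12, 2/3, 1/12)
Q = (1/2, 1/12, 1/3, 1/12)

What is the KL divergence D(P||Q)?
D(P||Q) = Σ P(i) log₂(P(i)/Q(i))
  i=0: (1/6) × log₂((1/6)/(1/2)) = (1/6) × log₂(1/3) = -0.2642
  i=1: (1/12) × log₂((1/12)/(1/12)) = (1/12) × log₂(1) = 0.0000
  i=2: (2/3) × log₂((2/3)/(1/3)) = (2/3) × log₂(2) = 0.6667
  i=3: (1/12) × log₂((1/12)/(1/12)) = (1/12) × log₂(1) = 0.0000
D(P||Q) = -0.2642 + 0.0000 + 0.6667 + 0.0000
  = 0.4025 bits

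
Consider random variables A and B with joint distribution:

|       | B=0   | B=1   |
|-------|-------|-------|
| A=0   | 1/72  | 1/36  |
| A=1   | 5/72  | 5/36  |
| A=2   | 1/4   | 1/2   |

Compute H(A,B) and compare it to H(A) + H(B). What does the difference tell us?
Marginal P(A) (row sums):
  P(A=0) = 1/72 + 1/36 = 1/24
  P(A=1) = 5/72 + 5/36 = 5/24
  P(A=2) = 1/4 + 1/2 = 3/4
Marginal P(B) (column sums):
  P(B=0) = 1/72 + 5/72 + 1/4 = 1/3
  P(B=1) = 1/36 + 5/36 + 1/2 = 2/3

H(A,B) = -[(1/72)·log₂(1/72) + (1/36)·log₂(1/36) + (5/72)·log₂(5/72) + (5/36)·log₂(5/36) + (1/4)·log₂(1/4) + (1/2)·log₂(1/2)]
  = 0.0857 + 0.1436 + 0.2672 + 0.3956 + 0.5000 + 0.5000
  = 1.8921 bits
H(A) = -[(1/24)·log₂(1/24) + (5/24)·log₂(5/24) + (3/4)·log₂(3/4)]
  = 0.1910 + 0.4715 + 0.3113
  = 0.9738 bits
H(B) = -[(1/3)·log₂(1/3) + (2/3)·log₂(2/3)]
  = 0.5283 + 0.3900
  = 0.9183 bits

H(A) + H(B) = 0.9738 + 0.9183 = 1.8921 bits
Difference: H(A) + H(B) - H(A,B) = 1.8921 - 1.8921 = 0.0000 bits = I(A;B)

The difference is the mutual information; it is 0 here, so A and B are independent (the joint entropy equals the sum of the marginal entropies).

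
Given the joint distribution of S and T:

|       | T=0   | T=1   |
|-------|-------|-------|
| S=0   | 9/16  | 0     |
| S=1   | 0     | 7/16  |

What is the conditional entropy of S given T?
Marginal P(T) (column sums):
  P(T=0) = 9/16 + 0 = 9/16
  P(T=1) = 0 + 7/16 = 7/16

H(S|T) = -Σ P(S,T)·log₂ P(S|T), where P(S|T) = P(S,T) / P(T)
  (cells with P(S,T) = 0 contribute 0)
  (S=0,T=0): P(S|T) = (9/16)/(9/16) = 1;  -(9/16)·log₂(1) = 0.0000
  (S=1,T=1): P(S|T) = (7/16)/(7/16) = 1;  -(7/16)·log₂(1) = 0.0000
H(S|T) = 0.0000 + 0.0000
  = 0.0000 bits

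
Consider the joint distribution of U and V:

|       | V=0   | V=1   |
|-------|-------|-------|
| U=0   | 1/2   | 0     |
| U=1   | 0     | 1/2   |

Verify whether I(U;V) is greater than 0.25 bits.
Marginal P(U) (row sums):
  P(U=0) = 1/2 + 0 = 1/2
  P(U=1) = 0 + 1/2 = 1/2
Marginal P(V) (column sums):
  P(V=0) = 1/2 + 0 = 1/2
  P(V=1) = 0 + 1/2 = 1/2

H(U) = -[(1/2)·log₂(1/2) + (1/2)·log₂(1/2)]
  = 0.5000 + 0.5000
  = 1.0000 bits
H(V) = -[(1/2)·log₂(1/2) + (1/2)·log₂(1/2)]
  = 0.5000 + 0.5000
  = 1.0000 bits
H(U,V) = -[(1/2)·log₂(1/2) + (1/2)·log₂(1/2)]
  = 0.5000 + 0.5000
  = 1.0000 bits

I(U;V) = H(U) + H(V) - H(U,V)
  = 1.0000 + 1.0000 - 1.0000
  = 1.0000 bits

Yes. I(U;V) = 1.0000 bits, which is > 0.25 bits.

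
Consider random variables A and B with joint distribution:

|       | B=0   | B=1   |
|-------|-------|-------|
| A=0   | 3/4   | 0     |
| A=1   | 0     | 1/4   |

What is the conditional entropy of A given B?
Marginal P(B) (column sums):
  P(B=0) = 3/4 + 0 = 3/4
  P(B=1) = 0 + 1/4 = 1/4

H(A|B) = -Σ P(A,B)·log₂ P(A|B), where P(A|B) = P(A,B) / P(B)
  (cells with P(A,B) = 0 contribute 0)
  (A=0,B=0): P(A|B) = (3/4)/(3/4) = 1;  -(3/4)·log₂(1) = 0.0000
  (A=1,B=1): P(A|B) = (1/4)/(1/4) = 1;  -(1/4)·log₂(1) = 0.0000
H(A|B) = 0.0000 + 0.0000
  = 0.0000 bits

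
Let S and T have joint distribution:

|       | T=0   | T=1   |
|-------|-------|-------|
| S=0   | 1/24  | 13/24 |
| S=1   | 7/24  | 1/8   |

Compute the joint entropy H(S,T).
H(S,T) = -Σ P(S,T) log₂ P(S,T), summed over the non-zero cells:
H(S,T) = -[(1/24)·log₂(1/24) + (13/24)·log₂(13/24) + (7/24)·log₂(7/24) + (1/8)·log₂(1/8)]
  = 0.1910 + 0.4791 + 0.5185 + 0.3750
  = 1.5636 bits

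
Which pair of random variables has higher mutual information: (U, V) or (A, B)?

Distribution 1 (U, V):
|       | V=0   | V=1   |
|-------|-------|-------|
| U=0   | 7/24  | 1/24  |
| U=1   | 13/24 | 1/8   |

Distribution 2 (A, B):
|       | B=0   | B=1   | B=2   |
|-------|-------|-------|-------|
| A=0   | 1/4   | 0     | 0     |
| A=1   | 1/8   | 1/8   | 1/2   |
Distribution 1 (U, V):
Marginal P(U) (row sums):
  P(U=0) = 7/24 + 1/24 = 1/3
  P(U=1) = 13/24 + 1/8 = 2/3
Marginal P(V) (column sums):
  P(V=0) = 7/24 + 13/24 = 5/6
  P(V=1) = 1/24 + 1/8 = 1/6

H(U) = -[(1/3)·log₂(1/3) + (2/3)·log₂(2/3)]
  = 0.5283 + 0.3900
  = 0.9183 bits
H(V) = -[(5/6)·log₂(5/6) + (1/6)·log₂(1/6)]
  = 0.2192 + 0.4308
  = 0.6500 bits
H(U,V) = -[(7/24)·log₂(7/24) + (1/24)·log₂(1/24) + (13/24)·log₂(13/24) + (1/8)·log₂(1/8)]
  = 0.5185 + 0.1910 + 0.4791 + 0.3750
  = 1.5636 bits

I(U;V) = H(U) + H(V) - H(U,V)
  = 0.9183 + 0.6500 - 1.5636
  = 0.0047 bits

Distribution 2 (A, B):
Marginal P(A) (row sums):
  P(A=0) = 1/4 + 0 + 0 = 1/4
  P(A=1) = 1/8 + 1/8 + 1/2 = 3/4
Marginal P(B) (column sums):
  P(B=0) = 1/4 + 1/8 = 3/8
  P(B=1) = 0 + 1/8 = 1/8
  P(B=2) = 0 + 1/2 = 1/2

H(A) = -[(1/4)·log₂(1/4) + (3/4)·log₂(3/4)]
  = 0.5000 + 0.3113
  = 0.8113 bits
H(B) = -[(3/8)·log₂(3/8) + (1/8)·log₂(1/8) + (1/2)·log₂(1/2)]
  = 0.5306 + 0.3750 + 0.5000
  = 1.4056 bits
H(A,B) = -[(1/4)·log₂(1/4) + (1/8)·log₂(1/8) + (1/8)·log₂(1/8) + (1/2)·log₂(1/2)]
  = 0.5000 + 0.3750 + 0.3750 + 0.5000
  = 1.7500 bits

I(A;B) = H(A) + H(B) - H(A,B)
  = 0.8113 + 1.4056 - 1.7500
  = 0.4669 bits

I(A;B) = 0.4669 bits > I(U;V) = 0.0047 bits, so (A, B) has the higher mutual information (stronger dependence).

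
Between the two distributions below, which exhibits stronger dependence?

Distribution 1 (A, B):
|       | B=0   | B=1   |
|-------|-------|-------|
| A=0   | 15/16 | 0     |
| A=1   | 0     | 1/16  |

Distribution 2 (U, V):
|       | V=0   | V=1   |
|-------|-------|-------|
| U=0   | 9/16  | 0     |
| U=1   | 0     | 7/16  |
Distribution 1 (A, B):
Marginal P(A) (row sums):
  P(A=0) = 15/16 + 0 = 15/16
  P(A=1) = 0 + 1/16 = 1/16
Marginal P(B) (column sums):
  P(B=0) = 15/16 + 0 = 15/16
  P(B=1) = 0 + 1/16 = 1/16

H(A) = -[(15/16)·log₂(15/16) + (1/16)·log₂(1/16)]
  = 0.0873 + 0.2500
  = 0.3373 bits
H(B) = -[(15/16)·log₂(15/16) + (1/16)·log₂(1/16)]
  = 0.0873 + 0.2500
  = 0.3373 bits
H(A,B) = -[(15/16)·log₂(15/16) + (1/16)·log₂(1/16)]
  = 0.0873 + 0.2500
  = 0.3373 bits

I(A;B) = H(A) + H(B) - H(A,B)
  = 0.3373 + 0.3373 - 0.3373
  = 0.3373 bits

Distribution 2 (U, V):
Marginal P(U) (row sums):
  P(U=0) = 9/16 + 0 = 9/16
  P(U=1) = 0 + 7/16 = 7/16
Marginal P(V) (column sums):
  P(V=0) = 9/16 + 0 = 9/16
  P(V=1) = 0 + 7/16 = 7/16

H(U) = -[(9/16)·log₂(9/16) + (7/16)·log₂(7/16)]
  = 0.4669 + 0.5218
  = 0.9887 bits
H(V) = -[(9/16)·log₂(9/16) + (7/16)·log₂(7/16)]
  = 0.4669 + 0.5218
  = 0.9887 bits
H(U,V) = -[(9/16)·log₂(9/16) + (7/16)·log₂(7/16)]
  = 0.4669 + 0.5218
  = 0.9887 bits

I(U;V) = H(U) + H(V) - H(U,V)
  = 0.9887 + 0.9887 - 0.9887
  = 0.9887 bits

I(U;V) = 0.9887 bits > I(A;B) = 0.3373 bits, so (U, V) has the higher mutual information (stronger dependence).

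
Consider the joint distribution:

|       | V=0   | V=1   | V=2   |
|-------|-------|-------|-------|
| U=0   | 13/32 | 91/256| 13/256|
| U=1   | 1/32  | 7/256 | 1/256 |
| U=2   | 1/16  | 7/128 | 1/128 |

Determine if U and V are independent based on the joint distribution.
Marginal P(U) (row sums):
  P(U=0) = 13/32 + 91/256 + 13/256 = 13/16
  P(U=1) = 1/32 + 7/256 + 1/256 = 1/16
  P(U=2) = 1/16 + 7/128 + 1/128 = 1/8
Marginal P(V) (column sums):
  P(V=0) = 13/32 + 1/32 + 1/16 = 1/2
  P(V=1) = 91/256 + 7/256 + 7/128 = 7/16
  P(V=2) = 13/256 + 1/256 + 1/128 = 1/16

U and V are independent iff P(U=i,V=j) = P(U=i)·P(V=j) for every cell.
  P(U=0)·P(V=0) = 13/16 × 1/2 = 13/32 = P(U=0,V=0) ✓
  P(U=0)·P(V=1) = 13/16 × 7/16 = 91/256 = P(U=0,V=1) ✓
  P(U=0)·P(V=2) = 13/16 × 1/16 = 13/256 = P(U=0,V=2) ✓
  P(U=1)·P(V=0) = 1/16 × 1/2 = 1/32 = P(U=1,V=0) ✓
  P(U=1)·P(V=1) = 1/16 × 7/16 = 7/256 = P(U=1,V=1) ✓
  P(U=1)·P(V=2) = 1/16 × 1/16 = 1/256 = P(U=1,V=2) ✓
  P(U=2)·P(V=0) = 1/8 × 1/2 = 1/16 = P(U=2,V=0) ✓
  P(U=2)·P(V=1) = 1/8 × 7/16 = 7/128 = P(U=2,V=1) ✓
  P(U=2)·P(V=2) = 1/8 × 1/16 = 1/128 = P(U=2,V=2) ✓

Yes, U and V are independent: every cell factors, so I(U;V) = 0 bits.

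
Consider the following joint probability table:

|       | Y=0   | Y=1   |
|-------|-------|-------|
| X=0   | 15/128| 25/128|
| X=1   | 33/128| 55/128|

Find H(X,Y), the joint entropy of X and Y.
H(X,Y) = -Σ P(X,Y) log₂ P(X,Y), summed over the non-zero cells:
H(X,Y) = -[(15/128)·log₂(15/128) + (25/128)·log₂(25/128) + (33/128)·log₂(33/128) + (55/128)·log₂(55/128)]
  = 0.3625 + 0.4602 + 0.5042 + 0.5236
  = 1.8505 bits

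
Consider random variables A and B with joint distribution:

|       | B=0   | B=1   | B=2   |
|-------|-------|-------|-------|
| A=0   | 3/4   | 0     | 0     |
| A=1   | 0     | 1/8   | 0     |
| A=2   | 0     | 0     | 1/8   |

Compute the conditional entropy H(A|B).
Marginal P(B) (column sums):
  P(B=0) = 3/4 + 0 + 0 = 3/4
  P(B=1) = 0 + 1/8 + 0 = 1/8
  P(B=2) = 0 + 0 + 1/8 = 1/8

H(A|B) = -Σ P(A,B)·log₂ P(A|B), where P(A|B) = P(A,B) / P(B)
  (cells with P(A,B) = 0 contribute 0)
  (A=0,B=0): P(A|B) = (3/4)/(3/4) = 1;  -(3/4)·log₂(1) = 0.0000
  (A=1,B=1): P(A|B) = (1/8)/(1/8) = 1;  -(1/8)·log₂(1) = 0.0000
  (A=2,B=2): P(A|B) = (1/8)/(1/8) = 1;  -(1/8)·log₂(1) = 0.0000
H(A|B) = 0.0000 + 0.0000 + 0.0000
  = 0.0000 bits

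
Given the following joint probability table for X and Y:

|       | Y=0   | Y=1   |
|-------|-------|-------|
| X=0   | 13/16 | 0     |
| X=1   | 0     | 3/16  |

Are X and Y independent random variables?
Marginal P(X) (row sums):
  P(X=0) = 13/16 + 0 = 13/16
  P(X=1) = 0 + 3/16 = 3/16
Marginal P(Y) (column sums):
  P(Y=0) = 13/16 + 0 = 13/16
  P(Y=1) = 0 + 3/16 = 3/16

X and Y are independent iff P(X=i,Y=j) = P(X=i)·P(Y=j) for every cell.
  P(X=0)·P(Y=0) = 13/16 × 13/16 = 169/256, but P(X=0,Y=0) = 13/16 ✗

No, X and Y are not independent. Quantitatively, I(X;Y) > 0:

H(X) = -[(13/16)·log₂(13/16) + (3/16)·log₂(3/16)]
  = 0.2434 + 0.4528
  = 0.6962 bits
H(Y) = -[(13/16)·log₂(13/16) + (3/16)·log₂(3/16)]
  = 0.2434 + 0.4528
  = 0.6962 bits
H(X,Y) = -[(13/16)·log₂(13/16) + (3/16)·log₂(3/16)]
  = 0.2434 + 0.4528
  = 0.6962 bits
I(X;Y) = H(X) + H(Y) - H(X,Y) = 0.6962 + 0.6962 - 0.6962 = 0.6962 bits > 0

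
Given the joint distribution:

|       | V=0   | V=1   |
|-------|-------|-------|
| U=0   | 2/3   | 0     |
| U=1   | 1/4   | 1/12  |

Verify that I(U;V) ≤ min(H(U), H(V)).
Marginal P(U) (row sums):
  P(U=0) = 2/3 + 0 = 2/3
  P(U=1) = 1/4 + 1/12 = 1/3
Marginal P(V) (column sums):
  P(V=0) = 2/3 + 1/4 = 11/12
  P(V=1) = 0 + 1/12 = 1/12

H(U) = -[(2/3)·log₂(2/3) + (1/3)·log₂(1/3)]
  = 0.3900 + 0.5283
  = 0.9183 bits
H(V) = -[(11/12)·log₂(11/12) + (1/12)·log₂(1/12)]
  = 0.1151 + 0.2987
  = 0.4138 bits
H(U,V) = -[(2/3)·log₂(2/3) + (1/4)·log₂(1/4) + (1/12)·log₂(1/12)]
  = 0.3900 + 0.5000 + 0.2987
  = 1.1887 bits

I(U;V) = H(U) + H(V) - H(U,V)
  = 0.9183 + 0.4138 - 1.1887
  = 0.1434 bits

min(H(U), H(V)) = min(0.9183, 0.4138) = 0.4138 bits
Since 0.1434 ≤ 0.4138, the bound is satisfied ✓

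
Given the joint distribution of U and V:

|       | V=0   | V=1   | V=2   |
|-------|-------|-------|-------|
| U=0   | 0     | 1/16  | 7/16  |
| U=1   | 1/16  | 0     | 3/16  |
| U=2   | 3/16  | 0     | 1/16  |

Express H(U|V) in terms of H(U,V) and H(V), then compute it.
H(U|V) = H(U,V) - H(V)

Marginal P(V) (column sums):
  P(V=0) = 0 + 1/16 + 3/16 = 1/4
  P(V=1) = 1/16 + 0 + 0 = 1/16
  P(V=2) = 7/16 + 3/16 + 1/16 = 11/16

H(U,V) = -[(1/16)·log₂(1/16) + (7/16)·log₂(7/16) + (1/16)·log₂(1/16) + (3/16)·log₂(3/16) + (3/16)·log₂(3/16) + (1/16)·log₂(1/16)]
  = 0.2500 + 0.5218 + 0.2500 + 0.4528 + 0.4528 + 0.2500
  = 2.1774 bits
H(V) = -[(1/4)·log₂(1/4) + (1/16)·log₂(1/16) + (11/16)·log₂(11/16)]
  = 0.5000 + 0.2500 + 0.3716
  = 1.1216 bits

H(U|V) = 2.1774 - 1.1216 = 1.0558 bits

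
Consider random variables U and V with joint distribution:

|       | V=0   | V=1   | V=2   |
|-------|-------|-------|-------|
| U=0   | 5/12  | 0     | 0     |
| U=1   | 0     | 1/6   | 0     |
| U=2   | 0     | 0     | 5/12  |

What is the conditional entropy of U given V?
Marginal P(V) (column sums):
  P(V=0) = 5/12 + 0 + 0 = 5/12
  P(V=1) = 0 + 1/6 + 0 = 1/6
  P(V=2) = 0 + 0 + 5/12 = 5/12

H(U|V) = -Σ P(U,V)·log₂ P(U|V), where P(U|V) = P(U,V) / P(V)
  (cells with P(U,V) = 0 contribute 0)
  (U=0,V=0): P(U|V) = (5/12)/(5/12) = 1;  -(5/12)·log₂(1) = 0.0000
  (U=1,V=1): P(U|V) = (1/6)/(1/6) = 1;  -(1/6)·log₂(1) = 0.0000
  (U=2,V=2): P(U|V) = (5/12)/(5/12) = 1;  -(5/12)·log₂(1) = 0.0000
H(U|V) = 0.0000 + 0.0000 + 0.0000
  = 0.0000 bits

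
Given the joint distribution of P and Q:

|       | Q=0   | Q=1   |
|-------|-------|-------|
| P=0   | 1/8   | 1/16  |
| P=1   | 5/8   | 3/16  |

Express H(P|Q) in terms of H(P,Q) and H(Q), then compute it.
H(P|Q) = H(P,Q) - H(Q)

Marginal P(Q) (column sums):
  P(Q=0) = 1/8 + 5/8 = 3/4
  P(Q=1) = 1/16 + 3/16 = 1/4

H(P,Q) = -[(1/8)·log₂(1/8) + (1/16)·log₂(1/16) + (5/8)·log₂(5/8) + (3/16)·log₂(3/16)]
  = 0.3750 + 0.2500 + 0.4238 + 0.4528
  = 1.5016 bits
H(Q) = -[(3/4)·log₂(3/4) + (1/4)·log₂(1/4)]
  = 0.3113 + 0.5000
  = 0.8113 bits

H(P|Q) = 1.5016 - 0.8113 = 0.6903 bits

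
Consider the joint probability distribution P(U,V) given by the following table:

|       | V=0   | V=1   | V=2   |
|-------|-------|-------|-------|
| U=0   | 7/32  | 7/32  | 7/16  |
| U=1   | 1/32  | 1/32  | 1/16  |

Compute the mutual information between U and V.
Marginal P(U) (row sums):
  P(U=0) = 7/32 + 7/32 + 7/16 = 7/8
  P(U=1) = 1/32 + 1/32 + 1/16 = 1/8
Marginal P(V) (column sums):
  P(V=0) = 7/32 + 1/32 = 1/4
  P(V=1) = 7/32 + 1/32 = 1/4
  P(V=2) = 7/16 + 1/16 = 1/2

H(U) = -[(7/8)·log₂(7/8) + (1/8)·log₂(1/8)]
  = 0.1686 + 0.3750
  = 0.5436 bits
H(V) = -[(1/4)·log₂(1/4) + (1/4)·log₂(1/4) + (1/2)·log₂(1/2)]
  = 0.5000 + 0.5000 + 0.5000
  = 1.5000 bits
H(U,V) = -[(7/32)·log₂(7/32) + (7/32)·log₂(7/32) + (7/16)·log₂(7/16) + (1/32)·log₂(1/32) + (1/32)·log₂(1/32) + (1/16)·log₂(1/16)]
  = 0.4796 + 0.4796 + 0.5218 + 0.1563 + 0.1563 + 0.2500
  = 2.0436 bits

I(U;V) = H(U) + H(V) - H(U,V)
  = 0.5436 + 1.5000 - 2.0436
  = 0.0000 bits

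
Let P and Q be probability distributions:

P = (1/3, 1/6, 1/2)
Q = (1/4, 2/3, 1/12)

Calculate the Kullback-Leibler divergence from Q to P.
D(P||Q) = Σ P(i) log₂(P(i)/Q(i))
  i=0: (1/3) × log₂((1/3)/(1/4)) = (1/3) × log₂(4/3) = 0.1383
  i=1: (1/6) × log₂((1/6)/(2/3)) = (1/6) × log₂(1/4) = -0.3333
  i=2: (1/2) × log₂((1/2)/(1/12)) = (1/2) × log₂(6) = 1.2925
D(P||Q) = 0.1383 - 0.3333 + 1.2925
  = 1.0975 bits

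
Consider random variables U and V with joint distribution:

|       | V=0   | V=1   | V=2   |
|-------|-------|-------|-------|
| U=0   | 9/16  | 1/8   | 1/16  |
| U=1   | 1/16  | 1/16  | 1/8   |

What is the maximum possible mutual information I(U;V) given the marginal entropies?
The upper bound on mutual information is I(U;V) ≤ min(H(U), H(V)).

Marginal P(U) (row sums):
  P(U=0) = 9/16 + 1/8 + 1/16 = 3/4
  P(U=1) = 1/16 + 1/16 + 1/8 = 1/4
Marginal P(V) (column sums):
  P(V=0) = 9/16 + 1/16 = 5/8
  P(V=1) = 1/8 + 1/16 = 3/16
  P(V=2) = 1/16 + 1/8 = 3/16

H(U) = -[(3/4)·log₂(3/4) + (1/4)·log₂(1/4)]
  = 0.3113 + 0.5000
  = 0.8113 bits
H(V) = -[(5/8)·log₂(5/8) + (3/16)·log₂(3/16) + (3/16)·log₂(3/16)]
  = 0.4238 + 0.4528 + 0.4528
  = 1.3294 bits

Maximum possible I(U;V) = min(0.8113, 1.3294) = 0.8113 bits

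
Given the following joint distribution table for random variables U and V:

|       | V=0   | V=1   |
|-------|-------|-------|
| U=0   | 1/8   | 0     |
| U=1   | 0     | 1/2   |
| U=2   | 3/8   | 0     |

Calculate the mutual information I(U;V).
Marginal P(U) (row sums):
  P(U=0) = 1/8 + 0 = 1/8
  P(U=1) = 0 + 1/2 = 1/2
  P(U=2) = 3/8 + 0 = 3/8
Marginal P(V) (column sums):
  P(V=0) = 1/8 + 0 + 3/8 = 1/2
  P(V=1) = 0 + 1/2 + 0 = 1/2

H(U) = -[(1/8)·log₂(1/8) + (1/2)·log₂(1/2) + (3/8)·log₂(3/8)]
  = 0.3750 + 0.5000 + 0.5306
  = 1.4056 bits
H(V) = -[(1/2)·log₂(1/2) + (1/2)·log₂(1/2)]
  = 0.5000 + 0.5000
  = 1.0000 bits
H(U,V) = -[(1/8)·log₂(1/8) + (1/2)·log₂(1/2) + (3/8)·log₂(3/8)]
  = 0.3750 + 0.5000 + 0.5306
  = 1.4056 bits

I(U;V) = H(U) + H(V) - H(U,V)
  = 1.4056 + 1.0000 - 1.4056
  = 1.0000 bits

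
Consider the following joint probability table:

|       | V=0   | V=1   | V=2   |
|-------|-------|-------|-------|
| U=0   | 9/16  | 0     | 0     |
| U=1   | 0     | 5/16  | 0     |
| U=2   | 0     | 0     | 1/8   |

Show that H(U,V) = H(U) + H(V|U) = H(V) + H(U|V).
Marginal P(U) (row sums):
  P(U=0) = 9/16 + 0 + 0 = 9/16
  P(U=1) = 0 + 5/16 + 0 = 5/16
  P(U=2) = 0 + 0 + 1/8 = 1/8
Marginal P(V) (column sums):
  P(V=0) = 9/16 + 0 + 0 = 9/16
  P(V=1) = 0 + 5/16 + 0 = 5/16
  P(V=2) = 0 + 0 + 1/8 = 1/8

Decomposition 1: H(U) + H(V|U)
H(U) = -[(9/16)·log₂(9/16) + (5/16)·log₂(5/16) + (1/8)·log₂(1/8)]
  = 0.4669 + 0.5244 + 0.3750
  = 1.3663 bits
H(V|U) = -Σ P(U,V)·log₂ P(V|U), where P(V|U) = P(U,V) / P(U)
  (cells with P(U,V) = 0 contribute 0)
  (U=0,V=0): P(V|U) = (9/16)/(9/16) = 1;  -(9/16)·log₂(1) = 0.0000
  (U=1,V=1): P(V|U) = (5/16)/(5/16) = 1;  -(5/16)·log₂(1) = 0.0000
  (U=2,V=2): P(V|U) = (1/8)/(1/8) = 1;  -(1/8)·log₂(1) = 0.0000
H(V|U) = 0.0000 + 0.0000 + 0.0000
  = 0.0000 bits
H(U) + H(V|U) = 1.3663 + 0.0000 = 1.3663 bits

Decomposition 2: H(V) + H(U|V)
H(V) = -[(9/16)·log₂(9/16) + (5/16)·log₂(5/16) + (1/8)·log₂(1/8)]
  = 0.4669 + 0.5244 + 0.3750
  = 1.3663 bits
H(U|V) = -Σ P(U,V)·log₂ P(U|V), where P(U|V) = P(U,V) / P(V)
  (cells with P(U,V) = 0 contribute 0)
  (U=0,V=0): P(U|V) = (9/16)/(9/16) = 1;  -(9/16)·log₂(1) = 0.0000
  (U=1,V=1): P(U|V) = (5/16)/(5/16) = 1;  -(5/16)·log₂(1) = 0.0000
  (U=2,V=2): P(U|V) = (1/8)/(1/8) = 1;  -(1/8)·log₂(1) = 0.0000
H(U|V) = 0.0000 + 0.0000 + 0.0000
  = 0.0000 bits
H(V) + H(U|V) = 1.3663 + 0.0000 = 1.3663 bits

Direct computation of the joint entropy:
H(U,V) = -[(9/16)·log₂(9/16) + (5/16)·log₂(5/16) + (1/8)·log₂(1/8)]
  = 0.4669 + 0.5244 + 0.3750
  = 1.3663 bits

All three agree: H(U,V) = 1.3663 bits ✓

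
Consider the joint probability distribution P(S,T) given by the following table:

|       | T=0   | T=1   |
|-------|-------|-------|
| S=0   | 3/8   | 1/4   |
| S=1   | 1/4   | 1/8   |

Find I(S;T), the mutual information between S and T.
Marginal P(S) (row sums):
  P(S=0) = 3/8 + 1/4 = 5/8
  P(S=1) = 1/4 + 1/8 = 3/8
Marginal P(T) (column sums):
  P(T=0) = 3/8 + 1/4 = 5/8
  P(T=1) = 1/4 + 1/8 = 3/8

H(S) = -[(5/8)·log₂(5/8) + (3/8)·log₂(3/8)]
  = 0.4238 + 0.5306
  = 0.9544 bits
H(T) = -[(5/8)·log₂(5/8) + (3/8)·log₂(3/8)]
  = 0.4238 + 0.5306
  = 0.9544 bits
H(S,T) = -[(3/8)·log₂(3/8) + (1/4)·log₂(1/4) + (1/4)·log₂(1/4) + (1/8)·log₂(1/8)]
  = 0.5306 + 0.5000 + 0.5000 + 0.3750
  = 1.9056 bits

I(S;T) = H(S) + H(T) - H(S,T)
  = 0.9544 + 0.9544 - 1.9056
  = 0.0032 bits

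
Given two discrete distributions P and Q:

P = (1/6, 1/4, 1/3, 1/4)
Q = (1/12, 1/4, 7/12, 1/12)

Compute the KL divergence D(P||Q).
D(P||Q) = Σ P(i) log₂(P(i)/Q(i))
  i=0: (1/6) × log₂((1/6)/(1/12)) = (1/6) × log₂(2) = 0.1667
  i=1: (1/4) × log₂((1/4)/(1/4)) = (1/4) × log₂(1) = 0.0000
  i=2: (1/3) × log₂((1/3)/(7/12)) = (1/3) × log₂(4/7) = -0.2691
  i=3: (1/4) × log₂((1/4)/(1/12)) = (1/4) × log₂(3) = 0.3962
D(P||Q) = 0.1667 + 0.0000 - 0.2691 + 0.3962
  = 0.2938 bits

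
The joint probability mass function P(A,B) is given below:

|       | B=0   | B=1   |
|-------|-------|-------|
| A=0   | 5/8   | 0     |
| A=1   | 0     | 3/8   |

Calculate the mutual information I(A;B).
Marginal P(A) (row sums):
  P(A=0) = 5/8 + 0 = 5/8
  P(A=1) = 0 + 3/8 = 3/8
Marginal P(B) (column sums):
  P(B=0) = 5/8 + 0 = 5/8
  P(B=1) = 0 + 3/8 = 3/8

H(A) = -[(5/8)·log₂(5/8) + (3/8)·log₂(3/8)]
  = 0.4238 + 0.5306
  = 0.9544 bits
H(B) = -[(5/8)·log₂(5/8) + (3/8)·log₂(3/8)]
  = 0.4238 + 0.5306
  = 0.9544 bits
H(A,B) = -[(5/8)·log₂(5/8) + (3/8)·log₂(3/8)]
  = 0.4238 + 0.5306
  = 0.9544 bits

I(A;B) = H(A) + H(B) - H(A,B)
  = 0.9544 + 0.9544 - 0.9544
  = 0.9544 bits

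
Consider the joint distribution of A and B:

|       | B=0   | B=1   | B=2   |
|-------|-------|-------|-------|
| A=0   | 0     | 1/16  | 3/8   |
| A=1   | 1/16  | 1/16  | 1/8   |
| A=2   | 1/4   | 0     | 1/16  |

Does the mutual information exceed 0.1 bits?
Marginal P(A) (row sums):
  P(A=0) = 0 + 1/16 + 3/8 = 7/16
  P(A=1) = 1/16 + 1/16 + 1/8 = 1/4
  P(A=2) = 1/4 + 0 + 1/16 = 5/16
Marginal P(B) (column sums):
  P(B=0) = 0 + 1/16 + 1/4 = 5/16
  P(B=1) = 1/16 + 1/16 + 0 = 1/8
  P(B=2) = 3/8 + 1/8 + 1/16 = 9/16

H(A) = -[(7/16)·log₂(7/16) + (1/4)·log₂(1/4) + (5/16)·log₂(5/16)]
  = 0.5218 + 0.5000 + 0.5244
  = 1.5462 bits
H(B) = -[(5/16)·log₂(5/16) + (1/8)·log₂(1/8) + (9/16)·log₂(9/16)]
  = 0.5244 + 0.3750 + 0.4669
  = 1.3663 bits
H(A,B) = -[(1/16)·log₂(1/16) + (3/8)·log₂(3/8) + (1/16)·log₂(1/16) + (1/16)·log₂(1/16) + (1/8)·log₂(1/8) + (1/4)·log₂(1/4) + (1/16)·log₂(1/16)]
  = 0.2500 + 0.5306 + 0.2500 + 0.2500 + 0.3750 + 0.5000 + 0.2500
  = 2.4056 bits

I(A;B) = H(A) + H(B) - H(A,B)
  = 1.5462 + 1.3663 - 2.4056
  = 0.5069 bits

Yes. I(A;B) = 0.5069 bits, which is > 0.1 bits.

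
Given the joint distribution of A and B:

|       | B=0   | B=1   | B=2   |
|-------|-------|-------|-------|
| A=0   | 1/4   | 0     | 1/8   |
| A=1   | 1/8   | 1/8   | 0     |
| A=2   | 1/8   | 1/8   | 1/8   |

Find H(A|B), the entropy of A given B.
Marginal P(B) (column sums):
  P(B=0) = 1/4 + 1/8 + 1/8 = 1/2
  P(B=1) = 0 + 1/8 + 1/8 = 1/4
  P(B=2) = 1/8 + 0 + 1/8 = 1/4

H(A|B) = -Σ P(A,B)·log₂ P(A|B), where P(A|B) = P(A,B) / P(B)
  (cells with P(A,B) = 0 contribute 0)
  (A=0,B=0): P(A|B) = (1/4)/(1/2) = 1/2;  -(1/4)·log₂(1/2) = 0.2500
  (A=0,B=2): P(A|B) = (1/8)/(1/4) = 1/2;  -(1/8)·log₂(1/2) = 0.1250
  (A=1,B=0): P(A|B) = (1/8)/(1/2) = 1/4;  -(1/8)·log₂(1/4) = 0.2500
  (A=1,B=1): P(A|B) = (1/8)/(1/4) = 1/2;  -(1/8)·log₂(1/2) = 0.1250
  (A=2,B=0): P(A|B) = (1/8)/(1/2) = 1/4;  -(1/8)·log₂(1/4) = 0.2500
  (A=2,B=1): P(A|B) = (1/8)/(1/4) = 1/2;  -(1/8)·log₂(1/2) = 0.1250
  (A=2,B=2): P(A|B) = (1/8)/(1/4) = 1/2;  -(1/8)·log₂(1/2) = 0.1250
H(A|B) = 0.2500 + 0.1250 + 0.2500 + 0.1250 + 0.2500 + 0.1250 + 0.1250
  = 1.2500 bits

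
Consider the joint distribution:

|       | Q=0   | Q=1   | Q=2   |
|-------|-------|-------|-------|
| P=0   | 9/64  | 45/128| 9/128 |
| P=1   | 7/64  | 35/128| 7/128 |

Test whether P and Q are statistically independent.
Marginal P(P) (row sums):
  P(P=0) = 9/64 + 45/128 + 9/128 = 9/16
  P(P=1) = 7/64 + 35/128 + 7/128 = 7/16
Marginal P(Q) (column sums):
  P(Q=0) = 9/64 + 7/64 = 1/4
  P(Q=1) = 45/128 + 35/128 = 5/8
  P(Q=2) = 9/128 + 7/128 = 1/8

P and Q are independent iff P(P=i,Q=j) = P(P=i)·P(Q=j) for every cell.
  P(P=0)·P(Q=0) = 9/16 × 1/4 = 9/64 = P(P=0,Q=0) ✓
  P(P=0)·P(Q=1) = 9/16 × 5/8 = 45/128 = P(P=0,Q=1) ✓
  P(P=0)·P(Q=2) = 9/16 × 1/8 = 9/128 = P(P=0,Q=2) ✓
  P(P=1)·P(Q=0) = 7/16 × 1/4 = 7/64 = P(P=1,Q=0) ✓
  P(P=1)·P(Q=1) = 7/16 × 5/8 = 35/128 = P(P=1,Q=1) ✓
  P(P=1)·P(Q=2) = 7/16 × 1/8 = 7/128 = P(P=1,Q=2) ✓

Yes, P and Q are independent: every cell factors, so I(P;Q) = 0 bits.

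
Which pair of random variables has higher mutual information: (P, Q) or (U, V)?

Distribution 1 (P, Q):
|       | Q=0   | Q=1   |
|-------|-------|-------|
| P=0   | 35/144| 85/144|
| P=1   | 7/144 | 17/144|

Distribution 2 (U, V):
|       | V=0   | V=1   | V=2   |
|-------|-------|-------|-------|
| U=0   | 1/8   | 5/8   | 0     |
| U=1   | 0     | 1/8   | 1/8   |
Distribution 1 (P, Q):
Marginal P(P) (row sums):
  P(P=0) = 35/144 + 85/144 = 5/6
  P(P=1) = 7/144 + 17/144 = 1/6
Marginal P(Q) (column sums):
  P(Q=0) = 35/144 + 7/144 = 7/24
  P(Q=1) = 85/144 + 17/144 = 17/24

H(P) = -[(5/6)·log₂(5/6) + (1/6)·log₂(1/6)]
  = 0.2192 + 0.4308
  = 0.6500 bits
H(Q) = -[(7/24)·log₂(7/24) + (17/24)·log₂(17/24)]
  = 0.5185 + 0.3524
  = 0.8709 bits
H(P,Q) = -[(35/144)·log₂(35/144) + (85/144)·log₂(85/144) + (7/144)·log₂(7/144) + (17/144)·log₂(17/144)]
  = 0.4960 + 0.4489 + 0.2121 + 0.3639
  = 1.5209 bits

I(P;Q) = H(P) + H(Q) - H(P,Q)
  = 0.6500 + 0.8709 - 1.5209
  = 0.0000 bits

Distribution 2 (U, V):
Marginal P(U) (row sums):
  P(U=0) = 1/8 + 5/8 + 0 = 3/4
  P(U=1) = 0 + 1/8 + 1/8 = 1/4
Marginal P(V) (column sums):
  P(V=0) = 1/8 + 0 = 1/8
  P(V=1) = 5/8 + 1/8 = 3/4
  P(V=2) = 0 + 1/8 = 1/8

H(U) = -[(3/4)·log₂(3/4) + (1/4)·log₂(1/4)]
  = 0.3113 + 0.5000
  = 0.8113 bits
H(V) = -[(1/8)·log₂(1/8) + (3/4)·log₂(3/4) + (1/8)·log₂(1/8)]
  = 0.3750 + 0.3113 + 0.3750
  = 1.0613 bits
H(U,V) = -[(1/8)·log₂(1/8) + (5/8)·log₂(5/8) + (1/8)·log₂(1/8) + (1/8)·log₂(1/8)]
  = 0.3750 + 0.4238 + 0.3750 + 0.3750
  = 1.5488 bits

I(U;V) = H(U) + H(V) - H(U,V)
  = 0.8113 + 1.0613 - 1.5488
  = 0.3238 bits

I(U;V) = 0.3238 bits > I(P;Q) = 0.0000 bits, so (U, V) has the higher mutual information (stronger dependence).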